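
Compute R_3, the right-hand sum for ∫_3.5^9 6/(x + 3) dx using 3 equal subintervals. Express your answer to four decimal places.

Δx = (9 − 3.5)/3 = 11/6.
Right endpoints: 16/3, 43/6, 9.
f(16/3) = 0.72, f(43/6) = 36/61, f(9) = 0.5.
Sum = Δx · [f(16/3) + f(43/6) + f(9)].
Sum ≈ 3.3186.

3.3186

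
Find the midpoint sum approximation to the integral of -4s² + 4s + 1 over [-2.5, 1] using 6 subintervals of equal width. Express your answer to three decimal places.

-28.770

Δs = (1 − (-2.5))/6 = 7/12.
Midpoints: -53/24, -1.625, -25/24, -11/24, 0.125, 17/24.
f(-53/24) = -3937/144, f(-1.625) = -16.0625, f(-25/24) = -1081/144, f(-11/24) = -241/144, f(0.125) = 1.4375, f(17/24) = 263/144.
Sum = Δs · [f(-53/24) + f(-1.625) + f(-25/24) + ...].
Sum ≈ -28.770.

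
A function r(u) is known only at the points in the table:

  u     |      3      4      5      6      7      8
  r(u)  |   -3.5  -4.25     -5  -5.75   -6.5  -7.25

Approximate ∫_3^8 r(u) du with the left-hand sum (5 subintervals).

-25

Δu = 1.
Sum = 1·[(-3.5) + (-4.25) + (-5) + (-5.75) + (-6.5)] = -25.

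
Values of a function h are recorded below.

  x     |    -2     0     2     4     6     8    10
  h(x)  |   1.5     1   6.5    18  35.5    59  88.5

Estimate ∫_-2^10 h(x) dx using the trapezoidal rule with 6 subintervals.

330

Δx = 2.
T_6 = (2/2)·[1.5 + 2·1 + 2·6.5 + 2·18 + 2·35.5 + 2·59 + 88.5] = 330.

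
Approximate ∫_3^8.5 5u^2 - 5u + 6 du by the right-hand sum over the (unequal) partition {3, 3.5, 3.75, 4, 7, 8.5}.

1190.890625

Subinterval widths: 0.5, 0.25, 0.25, 3, 1.5.
Right endpoints: 3.5, 3.75, 4, 7, 8.5.
f(3.5) = 49.75, f(3.75) = 57.5625, f(4) = 66, f(7) = 216, f(8.5) = 324.75.
Sum = Σ Δu_i · f(u_i).
Sum = 1190.890625.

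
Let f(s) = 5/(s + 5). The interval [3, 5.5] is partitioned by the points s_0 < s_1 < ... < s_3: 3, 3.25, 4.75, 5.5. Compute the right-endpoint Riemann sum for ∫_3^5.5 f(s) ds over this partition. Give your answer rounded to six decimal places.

1.277889

Subinterval widths: 0.25, 1.5, 0.75.
Right endpoints: 3.25, 4.75, 5.5.
f(3.25) = 20/33, f(4.75) = 20/39, f(5.5) = 10/21.
Sum = Σ Δs_i · f(s_i).
Sum ≈ 1.277889.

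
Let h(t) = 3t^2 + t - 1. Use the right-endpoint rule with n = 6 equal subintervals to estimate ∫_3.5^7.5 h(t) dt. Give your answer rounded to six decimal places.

443.222222

Δt = (7.5 − 3.5)/6 = 2/3.
Right endpoints: 25/6, 29/6, 5.5, 37/6, 41/6, 7.5.
h(25/6) = 55.25, h(29/6) = 887/12, h(5.5) = 95.25, h(37/6) = 119.25, h(41/6) = 1751/12, h(7.5) = 175.25.
Sum = Δt · [h(25/6) + h(29/6) + h(5.5) + ...].
Sum ≈ 443.222222.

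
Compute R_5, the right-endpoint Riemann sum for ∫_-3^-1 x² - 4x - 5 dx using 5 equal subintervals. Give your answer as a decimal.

Δx = (-1 − (-3))/5 = 0.4.
Right endpoints: -2.6, -2.2, -1.8, -1.4, -1.
f(-2.6) = 12.16, f(-2.2) = 8.64, f(-1.8) = 5.44, f(-1.4) = 2.56, f(-1) = 0.
Sum = Δx · [f(-2.6) + f(-2.2) + f(-1.8) + f(-1.4) + f(-1)].
Sum = 11.52.

11.52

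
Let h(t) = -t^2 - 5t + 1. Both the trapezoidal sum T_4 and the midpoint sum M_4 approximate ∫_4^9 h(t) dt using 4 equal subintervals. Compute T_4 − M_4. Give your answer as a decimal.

-1.953125

T_4 = -380.46875.
M_4 = -378.515625.
T_4 − M_4 = -1.953125.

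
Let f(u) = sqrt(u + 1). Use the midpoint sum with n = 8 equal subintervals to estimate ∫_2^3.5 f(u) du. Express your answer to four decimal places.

2.8999

Δu = (3.5 − 2)/8 = 0.1875.
Midpoints: 2.09375, 2.28125, 2.46875, 2.65625, 2.84375, 3.03125, 3.21875, 3.40625.
f(2.09375) ≈ 1.7589, f(2.28125) ≈ 1.8114, f(2.46875) ≈ 1.8625, f(2.65625) ≈ 1.9121, f(2.84375) ≈ 1.9605, f(3.03125) ≈ 2.0078, f(3.21875) ≈ 2.0540, f(3.40625) ≈ 2.0991.
Sum = Δu · [f(2.09375) + f(2.28125) + f(2.46875) + ...].
Sum ≈ 2.8999.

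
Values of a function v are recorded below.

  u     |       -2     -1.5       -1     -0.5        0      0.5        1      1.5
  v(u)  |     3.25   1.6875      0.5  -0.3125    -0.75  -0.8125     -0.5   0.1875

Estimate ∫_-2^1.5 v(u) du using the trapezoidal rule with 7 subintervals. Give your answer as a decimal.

0.765625

Δu = 0.5.
T_7 = (0.5/2)·[3.25 + 2·1.6875 + 2·0.5 + 2·(-0.3125) + 2·(-0.75) + 2·(-0.8125) + 2·(-0.5) + 0.1875] = 0.765625.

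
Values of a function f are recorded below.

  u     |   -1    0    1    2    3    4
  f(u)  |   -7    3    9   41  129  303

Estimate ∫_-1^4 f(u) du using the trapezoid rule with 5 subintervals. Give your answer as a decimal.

Δu = 1.
T_5 = (1/2)·[(-7) + 2·3 + 2·9 + 2·41 + 2·129 + 303] = 330.

330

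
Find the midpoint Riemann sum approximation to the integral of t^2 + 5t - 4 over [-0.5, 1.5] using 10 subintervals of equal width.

-1.84

Δt = (1.5 − (-0.5))/10 = 0.2.
Midpoints: -0.4, -0.2, 0, 0.2, 0.4, 0.6, 0.8, 1, 1.2, 1.4.
f(-0.4) = -5.84, f(-0.2) = -4.96, f(0) = -4, f(0.2) = -2.96, f(0.4) = -1.84, f(0.6) = -0.64, f(0.8) = 0.64, f(1) = 2, f(1.2) = 3.44, f(1.4) = 4.96.
Sum = Δt · [f(-0.4) + f(-0.2) + f(0) + ...].
Sum = -1.84.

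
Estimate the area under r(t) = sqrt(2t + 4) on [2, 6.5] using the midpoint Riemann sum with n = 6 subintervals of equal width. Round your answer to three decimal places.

Δt = (6.5 − 2)/6 = 0.75.
Midpoints: 2.375, 3.125, 3.875, 4.625, 5.375, 6.125.
r(2.375) ≈ 2.958, r(3.125) ≈ 3.202, r(3.875) ≈ 3.428, r(4.625) ≈ 3.640, r(5.375) ≈ 3.841, r(6.125) ≈ 4.031.
Sum = Δt · [r(2.375) + r(3.125) + r(3.875) + ...].
Sum ≈ 15.824.

15.824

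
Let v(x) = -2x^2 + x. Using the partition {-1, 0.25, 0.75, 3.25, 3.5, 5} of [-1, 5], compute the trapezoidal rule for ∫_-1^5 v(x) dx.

-79.03125

Subinterval widths: 1.25, 0.5, 2.5, 0.25, 1.5.
v(-1) = -3, v(0.25) = 0.125, v(0.75) = -0.375, v(3.25) = -17.875, v(3.5) = -21, v(5) = -45.
On each subinterval the trapezoid contributes (Δx_i/2)·[v(x_{i-1}) + v(x_i)].
Sum = -79.03125.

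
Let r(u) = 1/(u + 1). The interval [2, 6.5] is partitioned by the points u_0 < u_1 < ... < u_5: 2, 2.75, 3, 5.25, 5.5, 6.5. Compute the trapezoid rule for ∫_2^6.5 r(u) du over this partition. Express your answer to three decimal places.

0.934

Subinterval widths: 0.75, 0.25, 2.25, 0.25, 1.
r(2) = 1/3, r(2.75) = 4/15, r(3) = 0.25, r(5.25) = 0.16, r(5.5) = 2/13, r(6.5) = 2/15.
On each subinterval the trapezoid contributes (Δu_i/2)·[r(u_{i-1}) + r(u_i)].
Sum ≈ 0.934.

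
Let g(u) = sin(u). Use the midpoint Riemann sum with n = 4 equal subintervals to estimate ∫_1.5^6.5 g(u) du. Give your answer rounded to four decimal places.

-0.9676

Δu = (6.5 − 1.5)/4 = 1.25.
Midpoints: 2.125, 3.375, 4.625, 5.875.
g(2.125) ≈ 0.8503, g(3.375) ≈ -0.2313, g(4.625) ≈ -0.9962, g(5.875) ≈ -0.3969.
Sum = Δu · [g(2.125) + g(3.375) + g(4.625) + g(5.875)].
Sum ≈ -0.9676.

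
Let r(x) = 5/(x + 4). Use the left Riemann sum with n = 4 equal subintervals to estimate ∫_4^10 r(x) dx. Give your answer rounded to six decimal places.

Δx = (10 − 4)/4 = 1.5.
Left endpoints: 4, 5.5, 7, 8.5.
r(4) = 0.625, r(5.5) = 10/19, r(7) = 5/11, r(8.5) = 0.4.
Sum = Δx · [r(4) + r(5.5) + r(7) + r(8.5)].
Sum ≈ 3.008792.

3.008792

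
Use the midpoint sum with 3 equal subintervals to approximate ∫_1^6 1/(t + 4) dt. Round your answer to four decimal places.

0.6898

Δt = (6 − 1)/3 = 5/3.
Midpoints: 11/6, 3.5, 31/6.
f(11/6) = 6/35, f(3.5) = 2/15, f(31/6) = 6/55.
Sum = Δt · [f(11/6) + f(3.5) + f(31/6)].
Sum ≈ 0.6898.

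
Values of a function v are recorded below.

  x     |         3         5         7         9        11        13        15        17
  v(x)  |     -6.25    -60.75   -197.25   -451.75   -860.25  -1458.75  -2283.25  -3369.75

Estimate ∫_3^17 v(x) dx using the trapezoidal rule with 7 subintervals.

-14000

Δx = 2.
T_7 = (2/2)·[(-6.25) + 2·(-60.75) + 2·(-197.25) + 2·(-451.75) + 2·(-860.25) + 2·(-1458.75) + 2·(-2283.25) + (-3369.75)] = -14000.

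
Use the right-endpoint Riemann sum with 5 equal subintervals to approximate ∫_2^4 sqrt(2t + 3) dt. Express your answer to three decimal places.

6.121

Δt = (4 − 2)/5 = 0.4.
Right endpoints: 2.4, 2.8, 3.2, 3.6, 4.
f(2.4) ≈ 2.793, f(2.8) ≈ 2.933, f(3.2) ≈ 3.066, f(3.6) ≈ 3.194, f(4) ≈ 3.317.
Sum = Δt · [f(2.4) + f(2.8) + f(3.2) + f(3.6) + f(4)].
Sum ≈ 6.121.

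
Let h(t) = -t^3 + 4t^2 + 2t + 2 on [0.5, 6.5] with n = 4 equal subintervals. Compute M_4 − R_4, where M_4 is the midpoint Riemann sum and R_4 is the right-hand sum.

92.8125

M_4 = -18.9375.
R_4 = -111.75.
M_4 − R_4 = 92.8125.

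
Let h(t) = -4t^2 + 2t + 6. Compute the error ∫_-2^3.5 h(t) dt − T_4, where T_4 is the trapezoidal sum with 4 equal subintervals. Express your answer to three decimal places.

Exact integral: ∫_-2^3.5 h(t) dt ≈ -26.58333.
T_4 = -33.515625.
Error ≈ -26.58333 − (-33.515625) ≈ 6.932.

6.932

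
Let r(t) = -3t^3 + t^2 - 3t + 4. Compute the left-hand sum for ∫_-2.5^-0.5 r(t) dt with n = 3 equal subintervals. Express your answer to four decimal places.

Δt = (-0.5 − (-2.5))/3 = 2/3.
Left endpoints: -2.5, -11/6, -7/6.
r(-2.5) = 64.625, r(-11/6) = 2257/72, r(-7/6) = 13.625.
Sum = Δt · [r(-2.5) + r(-11/6) + r(-7/6)].
Sum ≈ 73.0648.

73.0648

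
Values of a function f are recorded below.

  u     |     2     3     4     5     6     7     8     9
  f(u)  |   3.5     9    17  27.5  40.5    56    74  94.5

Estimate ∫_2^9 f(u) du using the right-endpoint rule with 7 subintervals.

318.5

Δu = 1.
Sum = 1·[9 + 17 + 27.5 + 40.5 + 56 + 74 + 94.5] = 318.5.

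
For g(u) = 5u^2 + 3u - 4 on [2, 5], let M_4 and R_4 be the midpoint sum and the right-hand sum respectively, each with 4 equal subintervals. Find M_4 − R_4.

M_4 = 213.796875.
R_4 = 258.65625.
M_4 − R_4 = -44.859375.

-44.859375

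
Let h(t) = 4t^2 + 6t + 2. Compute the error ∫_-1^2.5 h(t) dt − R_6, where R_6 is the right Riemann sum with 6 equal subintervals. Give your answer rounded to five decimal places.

Exact integral: ∫_-1^2.5 h(t) dt ≈ 44.9166667.
R_6 ≈ 57.9606481.
Error ≈ 44.9166667 − 57.9606481 ≈ -13.04398.

-13.04398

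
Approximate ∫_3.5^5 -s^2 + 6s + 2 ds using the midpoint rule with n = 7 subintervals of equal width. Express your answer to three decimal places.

13.881

Δs = (5 − 3.5)/7 = 3/14.
Midpoints: 101/28, 107/28, 113/28, 4.25, 125/28, 131/28, 137/28.
f(101/28) = 8335/784, f(107/28) = 8095/784, f(113/28) = 7783/784, f(4.25) = 9.4375, f(125/28) = 6943/784, f(131/28) = 6415/784, f(137/28) = 5815/784.
Sum = Δs · [f(101/28) + f(107/28) + f(113/28) + ...].
Sum ≈ 13.881.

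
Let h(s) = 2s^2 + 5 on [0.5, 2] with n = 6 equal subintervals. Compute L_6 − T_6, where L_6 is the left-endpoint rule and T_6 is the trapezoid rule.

L_6 = 11.84375.
T_6 = 12.78125.
L_6 − T_6 = -0.9375.

-0.9375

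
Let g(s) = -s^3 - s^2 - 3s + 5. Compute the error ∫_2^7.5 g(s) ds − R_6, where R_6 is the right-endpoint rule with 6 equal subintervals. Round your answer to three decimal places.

232.950

Exact integral: ∫_2^7.5 g(s) ds ≈ -975.84896.
R_6 ≈ -1208.79847.
Error ≈ -975.84896 − (-1208.79847) ≈ 232.950.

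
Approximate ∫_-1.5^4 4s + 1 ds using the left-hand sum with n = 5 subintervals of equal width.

20.9

Δs = (4 − (-1.5))/5 = 1.1.
Left endpoints: -1.5, -0.4, 0.7, 1.8, 2.9.
f(-1.5) = -5, f(-0.4) = -0.6, f(0.7) = 3.8, f(1.8) = 8.2, f(2.9) = 12.6.
Sum = Δs · [f(-1.5) + f(-0.4) + f(0.7) + f(1.8) + f(2.9)].
Sum = 20.9.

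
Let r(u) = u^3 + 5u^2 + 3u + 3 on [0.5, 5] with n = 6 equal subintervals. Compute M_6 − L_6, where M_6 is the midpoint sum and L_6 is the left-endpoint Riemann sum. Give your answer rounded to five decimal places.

M_6 ≈ 412.1894531.
L_6 = 322.27734375.
M_6 − L_6 ≈ 89.91211.

89.91211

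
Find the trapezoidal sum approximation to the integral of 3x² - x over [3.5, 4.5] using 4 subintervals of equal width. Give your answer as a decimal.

Δx = (4.5 − 3.5)/4 = 0.25.
f(3.5) = 33.25, f(3.75) = 38.4375, f(4) = 44, f(4.25) = 49.9375, f(4.5) = 56.25.
T_4 = (Δx/2)·[f(x_0) + 2f(x_1) + 2f(x_2) + 2f(x_3) + f(x_4)].
Sum = 44.28125.

44.28125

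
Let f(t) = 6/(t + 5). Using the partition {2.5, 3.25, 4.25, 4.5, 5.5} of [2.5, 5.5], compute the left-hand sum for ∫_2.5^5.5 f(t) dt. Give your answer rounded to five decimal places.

Subinterval widths: 0.75, 1, 0.25, 1.
Left endpoints: 2.5, 3.25, 4.25, 4.5.
f(2.5) = 0.8, f(3.25) = 8/11, f(4.25) = 24/37, f(4.5) = 12/19.
Sum = Σ Δt_i · f(t_i).
Sum ≈ 2.12101.

2.12101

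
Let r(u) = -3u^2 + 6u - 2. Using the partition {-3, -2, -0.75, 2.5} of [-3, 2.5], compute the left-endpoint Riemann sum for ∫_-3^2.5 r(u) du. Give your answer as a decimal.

-106.109375

Subinterval widths: 1, 1.25, 3.25.
Left endpoints: -3, -2, -0.75.
r(-3) = -47, r(-2) = -26, r(-0.75) = -8.1875.
Sum = Σ Δu_i · r(u_i).
Sum = -106.109375.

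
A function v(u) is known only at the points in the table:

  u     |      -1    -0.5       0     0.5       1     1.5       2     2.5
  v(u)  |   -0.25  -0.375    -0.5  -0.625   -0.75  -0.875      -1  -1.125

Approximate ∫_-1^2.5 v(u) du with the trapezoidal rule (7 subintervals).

-2.40625

Δu = 0.5.
T_7 = (0.5/2)·[(-0.25) + 2·(-0.375) + 2·(-0.5) + 2·(-0.625) + 2·(-0.75) + 2·(-0.875) + 2·(-1) + (-1.125)] = -2.40625.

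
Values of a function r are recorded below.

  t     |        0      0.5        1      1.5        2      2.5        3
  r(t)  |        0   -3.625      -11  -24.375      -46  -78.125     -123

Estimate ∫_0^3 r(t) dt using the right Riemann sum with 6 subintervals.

Δt = 0.5.
Sum = 0.5·[(-3.625) + (-11) + (-24.375) + (-46) + (-78.125) + (-123)] = -143.0625.

-143.0625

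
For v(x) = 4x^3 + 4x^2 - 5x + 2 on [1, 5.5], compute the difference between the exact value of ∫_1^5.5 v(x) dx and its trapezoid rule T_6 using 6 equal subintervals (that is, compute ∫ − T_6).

Exact integral: ∫_1^5.5 v(x) dx = 1070.4375.
T_6 = 1088.578125.
Error = 1070.4375 − 1088.578125 = -18.140625.

-18.140625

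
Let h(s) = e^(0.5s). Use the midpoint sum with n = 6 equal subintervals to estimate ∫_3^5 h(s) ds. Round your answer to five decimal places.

15.38380

Δs = (5 − 3)/6 = 1/3.
Midpoints: 19/6, 3.5, 23/6, 25/6, 4.5, 29/6.
h(19/6) ≈ 4.87117, h(3.5) ≈ 5.75460, h(23/6) ≈ 6.79826, h(25/6) ≈ 8.03119, h(4.5) ≈ 9.48774, h(29/6) ≈ 11.20844.
Sum = Δs · [h(19/6) + h(3.5) + h(23/6) + ...].
Sum ≈ 15.38380.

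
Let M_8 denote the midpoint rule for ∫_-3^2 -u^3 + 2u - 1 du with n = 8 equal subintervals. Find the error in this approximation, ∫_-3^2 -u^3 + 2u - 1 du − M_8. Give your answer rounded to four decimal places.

0.2441

Exact integral: ∫_-3^2 f(u) du = 6.25.
M_8 ≈ 6.005859.
Error ≈ 6.25 − 6.005859 ≈ 0.2441.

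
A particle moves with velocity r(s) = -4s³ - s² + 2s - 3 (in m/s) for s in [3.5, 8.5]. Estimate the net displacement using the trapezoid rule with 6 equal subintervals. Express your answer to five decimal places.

Δs = (8.5 − 3.5)/6 = 5/6.
r(3.5) = -179.75, r(13/3) = -9142/27, r(31/6) = -61673/108, r(6) = -891, r(41/6) = -141733/108, r(23/3) = -49922/27, r(8.5) = -2514.75.
T_6 = (Δs/2)·[r(s_0) + 2r(s_1) + ... + 2r(s_{5}) + r(s_6)].
Sum ≈ -5257.66204.

-5257.66204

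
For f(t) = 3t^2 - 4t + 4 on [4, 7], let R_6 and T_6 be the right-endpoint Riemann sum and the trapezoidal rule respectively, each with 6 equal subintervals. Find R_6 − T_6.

R_6 = 247.125.
T_6 = 225.375.
R_6 − T_6 = 21.75.

21.75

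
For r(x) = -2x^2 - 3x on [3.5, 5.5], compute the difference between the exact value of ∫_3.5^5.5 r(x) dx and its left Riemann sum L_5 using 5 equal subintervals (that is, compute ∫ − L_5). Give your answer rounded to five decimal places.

Exact integral: ∫_3.5^5.5 r(x) dx ≈ -109.3333333.
L_5 = -101.04.
Error ≈ -109.3333333 − (-101.04) ≈ -8.29333.

-8.29333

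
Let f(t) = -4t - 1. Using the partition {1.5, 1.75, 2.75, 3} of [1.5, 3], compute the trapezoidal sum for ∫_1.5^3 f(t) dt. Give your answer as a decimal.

Subinterval widths: 0.25, 1, 0.25.
f(1.5) = -7, f(1.75) = -8, f(2.75) = -12, f(3) = -13.
On each subinterval the trapezoid contributes (Δt_i/2)·[f(t_{i-1}) + f(t_i)].
Sum = -15.

-15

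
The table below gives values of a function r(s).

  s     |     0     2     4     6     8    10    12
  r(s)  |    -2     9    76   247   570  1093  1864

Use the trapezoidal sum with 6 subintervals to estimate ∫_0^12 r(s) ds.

Δs = 2.
T_6 = (2/2)·[(-2) + 2·9 + 2·76 + 2·247 + 2·570 + 2·1093 + 1864] = 5852.

5852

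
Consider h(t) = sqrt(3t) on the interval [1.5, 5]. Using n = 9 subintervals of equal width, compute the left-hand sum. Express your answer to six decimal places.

Δt = (5 − 1.5)/9 = 7/18.
Left endpoints: 1.5, 17/9, 41/18, 8/3, 55/18, 31/9, 23/6, 38/9, 83/18.
h(1.5) ≈ 2.121320, h(17/9) ≈ 2.380476, h(41/18) ≈ 2.614065, h(8/3) ≈ 2.828427, h(55/18) ≈ 3.027650, h(31/9) ≈ 3.214550, h(23/6) ≈ 3.391165, h(38/9) ≈ 3.559026, h(83/18) ≈ 3.719319.
Sum = Δt · [h(1.5) + h(17/9) + h(41/18) + ...].
Sum ≈ 10.444000.

10.444000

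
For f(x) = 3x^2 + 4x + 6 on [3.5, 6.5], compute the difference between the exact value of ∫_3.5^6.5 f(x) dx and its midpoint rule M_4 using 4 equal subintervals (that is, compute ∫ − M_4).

Exact integral: ∫_3.5^6.5 f(x) dx = 309.75.
M_4 = 309.328125.
Error = 309.75 − 309.328125 = 0.421875.

0.421875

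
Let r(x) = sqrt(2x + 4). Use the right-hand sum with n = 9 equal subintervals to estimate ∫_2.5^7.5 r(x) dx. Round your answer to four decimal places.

18.9812

Δx = (7.5 − 2.5)/9 = 5/9.
Right endpoints: 55/18, 65/18, 25/6, 85/18, 95/18, 35/6, 115/18, 125/18, 7.5.
r(55/18) ≈ 3.1798, r(65/18) ≈ 3.3500, r(25/6) ≈ 3.5119, r(85/18) ≈ 3.6667, r(95/18) ≈ 3.8152, r(35/6) ≈ 3.9581, r(115/18) ≈ 4.0961, r(125/18) ≈ 4.2295, r(7.5) ≈ 4.3589.
Sum = Δx · [r(55/18) + r(65/18) + r(25/6) + ...].
Sum ≈ 18.9812.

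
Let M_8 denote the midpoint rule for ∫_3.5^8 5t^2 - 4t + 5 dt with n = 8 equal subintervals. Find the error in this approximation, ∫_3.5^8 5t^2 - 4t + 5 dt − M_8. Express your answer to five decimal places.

0.59326

Exact integral: ∫_3.5^8 f(t) dt = 700.875.
M_8 ≈ 700.2817383.
Error ≈ 700.875 − 700.2817383 ≈ 0.59326.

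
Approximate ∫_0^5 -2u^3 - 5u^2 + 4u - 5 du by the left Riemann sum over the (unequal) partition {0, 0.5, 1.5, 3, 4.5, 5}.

-305.75

Subinterval widths: 0.5, 1, 1.5, 1.5, 0.5.
Left endpoints: 0, 0.5, 1.5, 3, 4.5.
f(0) = -5, f(0.5) = -4.5, f(1.5) = -17, f(3) = -92, f(4.5) = -270.5.
Sum = Σ Δu_i · f(u_i).
Sum = -305.75.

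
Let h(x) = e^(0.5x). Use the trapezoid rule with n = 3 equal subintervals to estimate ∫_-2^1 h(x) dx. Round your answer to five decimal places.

Δx = (1 − (-2))/3 = 1.
h(-2) ≈ 0.36788, h(-1) ≈ 0.60653, h(0) ≈ 1.00000, h(1) ≈ 1.64872.
T_3 = (Δx/2)·[h(x_0) + 2h(x_1) + 2h(x_2) + h(x_3)].
Sum ≈ 2.61483.

2.61483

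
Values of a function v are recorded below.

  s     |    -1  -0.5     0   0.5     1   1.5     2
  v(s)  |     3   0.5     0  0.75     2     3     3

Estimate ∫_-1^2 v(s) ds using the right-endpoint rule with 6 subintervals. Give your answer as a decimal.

Δs = 0.5.
Sum = 0.5·[0.5 + 0 + 0.75 + 2 + 3 + 3] = 4.625.

4.625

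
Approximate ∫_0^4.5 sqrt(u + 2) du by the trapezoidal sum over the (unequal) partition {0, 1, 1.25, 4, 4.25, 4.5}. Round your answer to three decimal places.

Subinterval widths: 1, 0.25, 2.75, 0.25, 0.25.
f(0) ≈ 1.414, f(1) ≈ 1.732, f(1.25) ≈ 1.803, f(4) ≈ 2.449, f(4.25) ≈ 2.500, f(4.5) ≈ 2.550.
On each subinterval the trapezoid contributes (Δu_i/2)·[f(u_{i-1}) + f(u_i)].
Sum ≈ 9.112.

9.112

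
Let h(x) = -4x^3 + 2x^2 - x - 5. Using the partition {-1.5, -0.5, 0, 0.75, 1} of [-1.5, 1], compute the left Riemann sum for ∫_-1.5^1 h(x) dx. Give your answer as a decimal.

Subinterval widths: 1, 0.5, 0.75, 0.25.
Left endpoints: -1.5, -0.5, 0, 0.75.
h(-1.5) = 14.5, h(-0.5) = -3.5, h(0) = -5, h(0.75) = -6.3125.
Sum = Σ Δx_i · h(x_i).
Sum = 7.421875.

7.421875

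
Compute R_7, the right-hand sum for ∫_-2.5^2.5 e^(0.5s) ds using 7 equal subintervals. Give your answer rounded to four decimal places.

7.6199

Δs = (2.5 − (-2.5))/7 = 5/7.
Right endpoints: -25/14, -15/14, -5/14, 5/14, 15/14, 25/14, 2.5.
f(-25/14) ≈ 0.4095, f(-15/14) ≈ 0.5853, f(-5/14) ≈ 0.8365, f(5/14) ≈ 1.1955, f(15/14) ≈ 1.7087, f(25/14) ≈ 2.4421, f(2.5) ≈ 3.4903.
Sum = Δs · [f(-25/14) + f(-15/14) + f(-5/14) + ...].
Sum ≈ 7.6199.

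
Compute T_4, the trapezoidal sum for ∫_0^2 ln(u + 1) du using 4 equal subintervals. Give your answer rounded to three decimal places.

1.282

Δu = (2 − 0)/4 = 0.5.
f(0) ≈ 0.000, f(0.5) ≈ 0.405, f(1) ≈ 0.693, f(1.5) ≈ 0.916, f(2) ≈ 1.099.
T_4 = (Δu/2)·[f(u_0) + 2f(u_1) + 2f(u_2) + 2f(u_3) + f(u_4)].
Sum ≈ 1.282.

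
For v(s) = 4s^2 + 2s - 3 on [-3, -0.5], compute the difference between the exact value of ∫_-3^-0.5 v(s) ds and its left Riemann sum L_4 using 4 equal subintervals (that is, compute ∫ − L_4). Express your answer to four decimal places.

-10.0260

Exact integral: ∫_-3^-0.5 v(s) ds ≈ 19.583333.
L_4 = 29.609375.
Error ≈ 19.583333 − 29.609375 ≈ -10.0260.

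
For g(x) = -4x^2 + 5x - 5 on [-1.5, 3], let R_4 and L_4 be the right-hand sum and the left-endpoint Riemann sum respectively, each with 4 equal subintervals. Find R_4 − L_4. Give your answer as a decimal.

R_4 = -52.453125.
L_4 = -47.390625.
R_4 − L_4 = -5.0625.

-5.0625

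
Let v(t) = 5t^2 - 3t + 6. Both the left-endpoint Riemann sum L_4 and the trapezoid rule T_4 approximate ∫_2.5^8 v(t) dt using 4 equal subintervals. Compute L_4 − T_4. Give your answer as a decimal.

L_4 = 595.16015625.
T_4 = 782.33203125.
L_4 − T_4 = -187.171875.

-187.171875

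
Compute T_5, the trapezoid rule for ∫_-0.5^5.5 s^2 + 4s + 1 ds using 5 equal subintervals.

Δs = (5.5 − (-0.5))/5 = 1.2.
f(-0.5) = -0.75, f(0.7) = 4.29, f(1.9) = 12.21, f(3.1) = 23.01, f(4.3) = 36.69, f(5.5) = 53.25.
T_5 = (Δs/2)·[f(s_0) + 2f(s_1) + ... + 2f(s_{4}) + f(s_5)].
Sum = 122.94.

122.94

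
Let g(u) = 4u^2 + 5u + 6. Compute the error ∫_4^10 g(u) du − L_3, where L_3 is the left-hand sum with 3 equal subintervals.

350

Exact integral: ∫_4^10 g(u) du = 1494.
L_3 = 1144.
Error = 1494 − 1144 = 350.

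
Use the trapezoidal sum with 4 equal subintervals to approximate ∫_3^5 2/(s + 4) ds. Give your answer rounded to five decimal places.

Δs = (5 − 3)/4 = 0.5.
f(3) = 2/7, f(3.5) = 4/15, f(4) = 0.25, f(4.5) = 4/17, f(5) = 2/9.
T_4 = (Δs/2)·[f(s_0) + 2f(s_1) + 2f(s_2) + 2f(s_3) + f(s_4)].
Sum ≈ 0.50296.

0.50296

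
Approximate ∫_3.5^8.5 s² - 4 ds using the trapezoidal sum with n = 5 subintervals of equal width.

Δs = (8.5 − 3.5)/5 = 1.
f(3.5) = 8.25, f(4.5) = 16.25, f(5.5) = 26.25, f(6.5) = 38.25, f(7.5) = 52.25, f(8.5) = 68.25.
T_5 = (Δs/2)·[f(s_0) + 2f(s_1) + ... + 2f(s_{4}) + f(s_5)].
Sum = 171.25.

171.25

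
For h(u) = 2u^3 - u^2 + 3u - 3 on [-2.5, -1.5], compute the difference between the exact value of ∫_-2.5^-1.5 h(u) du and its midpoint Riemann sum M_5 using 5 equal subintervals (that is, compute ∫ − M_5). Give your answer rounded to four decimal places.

-0.0433

Exact integral: ∫_-2.5^-1.5 h(u) du ≈ -30.083333.
M_5 = -30.04.
Error ≈ -30.083333 − (-30.04) ≈ -0.0433.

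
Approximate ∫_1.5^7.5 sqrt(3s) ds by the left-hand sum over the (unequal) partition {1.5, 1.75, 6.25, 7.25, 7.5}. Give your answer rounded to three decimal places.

16.337

Subinterval widths: 0.25, 4.5, 1, 0.25.
Left endpoints: 1.5, 1.75, 6.25, 7.25.
f(1.5) ≈ 2.121, f(1.75) ≈ 2.291, f(6.25) ≈ 4.330, f(7.25) ≈ 4.664.
Sum = Σ Δs_i · f(s_i).
Sum ≈ 16.337.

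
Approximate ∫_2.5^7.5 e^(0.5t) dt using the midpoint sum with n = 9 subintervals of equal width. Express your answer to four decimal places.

Δt = (7.5 − 2.5)/9 = 5/9.
Midpoints: 25/9, 10/3, 35/9, 40/9, 5, 50/9, 55/9, 20/3, 65/9.
f(25/9) ≈ 4.0104, f(10/3) ≈ 5.2945, f(35/9) ≈ 6.9897, f(40/9) ≈ 9.2278, f(5) ≈ 12.1825, f(50/9) ≈ 16.0832, f(55/9) ≈ 21.2330, f(20/3) ≈ 28.0316, f(65/9) ≈ 37.0071.
Sum = Δt · [f(25/9) + f(10/3) + f(35/9) + ...].
Sum ≈ 77.8111.

77.8111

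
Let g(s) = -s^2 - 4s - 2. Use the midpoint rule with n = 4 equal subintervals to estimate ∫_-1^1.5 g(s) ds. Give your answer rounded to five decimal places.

Δs = (1.5 − (-1))/4 = 0.625.
Midpoints: -0.6875, -0.0625, 0.5625, 1.1875.
g(-0.6875) = 0.27734375, g(-0.0625) = -1.75390625, g(0.5625) = -4.56640625, g(1.1875) = -8.16015625.
Sum = Δs · [g(-0.6875) + g(-0.0625) + g(0.5625) + g(1.1875)].
Sum ≈ -8.87695.

-8.87695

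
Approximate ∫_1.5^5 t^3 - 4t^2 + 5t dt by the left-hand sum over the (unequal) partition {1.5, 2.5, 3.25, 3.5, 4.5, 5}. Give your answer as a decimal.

33.98828125

Subinterval widths: 1, 0.75, 0.25, 1, 0.5.
Left endpoints: 1.5, 2.5, 3.25, 3.5, 4.5.
f(1.5) = 1.875, f(2.5) = 3.125, f(3.25) = 8.328125, f(3.5) = 11.375, f(4.5) = 32.625.
Sum = Σ Δt_i · f(t_i).
Sum = 33.98828125.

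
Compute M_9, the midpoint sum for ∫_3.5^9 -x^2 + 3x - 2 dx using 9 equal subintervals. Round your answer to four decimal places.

Δx = (9 − 3.5)/9 = 11/18.
Midpoints: 137/36, 53/12, 181/36, 203/36, 6.25, 247/36, 269/36, 97/12, 313/36.
f(137/36) = -6565/1296, f(53/12) = -1189/144, f(181/36) = -15805/1296, f(203/36) = -21877/1296, f(6.25) = -22.3125, f(247/36) = -36925/1296, f(269/36) = -45901/1296, f(97/12) = -6205/144, f(313/36) = -66757/1296.
Sum = Δx · [f(137/36) + f(53/12) + f(181/36) + ...].
Sum ≈ -136.4122.

-136.4122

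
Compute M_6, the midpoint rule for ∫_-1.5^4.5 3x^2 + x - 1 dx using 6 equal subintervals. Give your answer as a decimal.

96

Δx = (4.5 − (-1.5))/6 = 1.
Midpoints: -1, 0, 1, 2, 3, 4.
f(-1) = 1, f(0) = -1, f(1) = 3, f(2) = 13, f(3) = 29, f(4) = 51.
Sum = Δx · [f(-1) + f(0) + f(1) + ...].
Sum = 96.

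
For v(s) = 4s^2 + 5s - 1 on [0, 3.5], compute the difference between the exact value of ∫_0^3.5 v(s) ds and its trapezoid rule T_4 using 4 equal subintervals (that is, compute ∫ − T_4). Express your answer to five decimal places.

-1.78646

Exact integral: ∫_0^3.5 v(s) ds ≈ 84.2916667.
T_4 = 86.078125.
Error ≈ 84.2916667 − 86.078125 ≈ -1.78646.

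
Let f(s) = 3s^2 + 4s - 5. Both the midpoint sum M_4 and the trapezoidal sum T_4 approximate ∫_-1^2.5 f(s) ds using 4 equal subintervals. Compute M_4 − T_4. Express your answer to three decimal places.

-2.010

M_4 ≈ 8.95508.
T_4 = 10.96484375.
M_4 − T_4 ≈ -2.010.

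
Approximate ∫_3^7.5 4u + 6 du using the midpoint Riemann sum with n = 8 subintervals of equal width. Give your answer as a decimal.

121.5

Δu = (7.5 − 3)/8 = 0.5625.
Midpoints: 3.28125, 3.84375, 4.40625, 4.96875, 5.53125, 6.09375, 6.65625, 7.21875.
f(3.28125) = 19.125, f(3.84375) = 21.375, f(4.40625) = 23.625, f(4.96875) = 25.875, f(5.53125) = 28.125, f(6.09375) = 30.375, f(6.65625) = 32.625, f(7.21875) = 34.875.
Sum = Δu · [f(3.28125) + f(3.84375) + f(4.40625) + ...].
Sum = 121.5.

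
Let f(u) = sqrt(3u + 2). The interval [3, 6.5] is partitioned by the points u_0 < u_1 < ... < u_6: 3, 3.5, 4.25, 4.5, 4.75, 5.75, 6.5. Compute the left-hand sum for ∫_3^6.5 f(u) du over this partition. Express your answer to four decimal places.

Subinterval widths: 0.5, 0.75, 0.25, 0.25, 1, 0.75.
Left endpoints: 3, 3.5, 4.25, 4.5, 4.75, 5.75.
f(3) ≈ 3.3166, f(3.5) ≈ 3.5355, f(4.25) ≈ 3.8406, f(4.5) ≈ 3.9370, f(4.75) ≈ 4.0311, f(5.75) ≈ 4.3875.
Sum = Σ Δu_i · f(u_i).
Sum ≈ 13.5761.

13.5761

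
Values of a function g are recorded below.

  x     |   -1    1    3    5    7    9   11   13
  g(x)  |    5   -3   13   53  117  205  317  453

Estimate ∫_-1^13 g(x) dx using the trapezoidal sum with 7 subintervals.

Δx = 2.
T_7 = (2/2)·[5 + 2·(-3) + 2·13 + 2·53 + 2·117 + 2·205 + 2·317 + 453] = 1862.

1862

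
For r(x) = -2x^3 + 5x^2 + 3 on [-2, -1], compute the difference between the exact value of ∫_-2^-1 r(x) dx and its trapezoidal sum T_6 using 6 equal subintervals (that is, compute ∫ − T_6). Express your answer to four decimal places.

-0.0648

Exact integral: ∫_-2^-1 r(x) dx ≈ 22.166667.
T_6 ≈ 22.231481.
Error ≈ 22.166667 − 22.231481 ≈ -0.0648.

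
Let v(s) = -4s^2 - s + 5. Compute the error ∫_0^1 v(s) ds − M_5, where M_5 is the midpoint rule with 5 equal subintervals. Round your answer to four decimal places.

-0.0133

Exact integral: ∫_0^1 v(s) ds ≈ 3.166667.
M_5 = 3.18.
Error ≈ 3.166667 − 3.18 ≈ -0.0133.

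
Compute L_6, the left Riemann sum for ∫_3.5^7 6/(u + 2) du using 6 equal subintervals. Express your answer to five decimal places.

3.08211

Δu = (7 − 3.5)/6 = 7/12.
Left endpoints: 3.5, 49/12, 14/3, 5.25, 35/6, 77/12.
f(3.5) = 12/11, f(49/12) = 72/73, f(14/3) = 0.9, f(5.25) = 24/29, f(35/6) = 36/47, f(77/12) = 72/101.
Sum = Δu · [f(3.5) + f(49/12) + f(14/3) + ...].
Sum ≈ 3.08211.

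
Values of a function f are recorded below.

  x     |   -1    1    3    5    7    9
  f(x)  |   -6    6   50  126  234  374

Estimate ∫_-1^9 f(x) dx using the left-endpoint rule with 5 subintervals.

820

Δx = 2.
Sum = 2·[(-6) + 6 + 50 + 126 + 234] = 820.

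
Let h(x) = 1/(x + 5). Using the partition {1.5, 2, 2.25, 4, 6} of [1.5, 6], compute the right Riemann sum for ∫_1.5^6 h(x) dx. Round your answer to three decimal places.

Subinterval widths: 0.5, 0.25, 1.75, 2.
Right endpoints: 2, 2.25, 4, 6.
h(2) = 1/7, h(2.25) = 4/29, h(4) = 1/9, h(6) = 1/11.
Sum = Σ Δx_i · h(x_i).
Sum ≈ 0.482.

0.482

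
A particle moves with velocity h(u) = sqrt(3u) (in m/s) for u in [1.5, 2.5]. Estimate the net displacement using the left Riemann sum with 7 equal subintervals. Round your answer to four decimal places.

Δu = (2.5 − 1.5)/7 = 1/7.
Left endpoints: 1.5, 23/14, 25/14, 27/14, 29/14, 31/14, 33/14.
h(1.5) ≈ 2.1213, h(23/14) ≈ 2.2200, h(25/14) ≈ 2.3146, h(27/14) ≈ 2.4054, h(29/14) ≈ 2.4928, h(31/14) ≈ 2.5774, h(33/14) ≈ 2.6592.
Sum = Δu · [h(1.5) + h(23/14) + h(25/14) + ...].
Sum ≈ 2.3987.

2.3987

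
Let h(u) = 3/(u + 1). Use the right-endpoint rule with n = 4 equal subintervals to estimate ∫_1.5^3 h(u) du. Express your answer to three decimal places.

Δu = (3 − 1.5)/4 = 0.375.
Right endpoints: 1.875, 2.25, 2.625, 3.
h(1.875) = 24/23, h(2.25) = 12/13, h(2.625) = 24/29, h(3) = 0.75.
Sum = Δu · [h(1.875) + h(2.25) + h(2.625) + h(3)].
Sum ≈ 1.329.

1.329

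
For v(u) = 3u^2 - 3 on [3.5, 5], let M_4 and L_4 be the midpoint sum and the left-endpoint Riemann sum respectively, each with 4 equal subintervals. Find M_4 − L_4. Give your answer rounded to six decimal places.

M_4 ≈ 77.57226562.
L_4 = 70.55859375.
M_4 − L_4 ≈ 7.013672.

7.013672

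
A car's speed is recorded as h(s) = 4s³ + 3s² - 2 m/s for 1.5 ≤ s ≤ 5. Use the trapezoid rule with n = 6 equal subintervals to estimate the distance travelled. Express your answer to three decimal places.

Δs = (5 − 1.5)/6 = 7/12.
h(1.5) = 18.25, h(25/12) = 10193/216, h(8/3) = 2570/27, h(3.25) = 167, h(23/6) = 28879/108, h(53/12) = 86647/216, h(5) = 573.
T_6 = (Δs/2)·[h(s_0) + 2h(s_1) + ... + 2h(s_{5}) + h(s_6)].
Sum ≈ 742.899.

742.899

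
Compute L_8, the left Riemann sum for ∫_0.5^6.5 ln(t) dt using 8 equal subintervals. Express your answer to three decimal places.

Δt = (6.5 − 0.5)/8 = 0.75.
Left endpoints: 0.5, 1.25, 2, 2.75, 3.5, 4.25, 5, 5.75.
f(0.5) ≈ -0.693, f(1.25) ≈ 0.223, f(2) ≈ 0.693, f(2.75) ≈ 1.012, f(3.5) ≈ 1.253, f(4.25) ≈ 1.447, f(5) ≈ 1.609, f(5.75) ≈ 1.749.
Sum = Δt · [f(0.5) + f(1.25) + f(2) + ...].
Sum ≈ 5.470.

5.470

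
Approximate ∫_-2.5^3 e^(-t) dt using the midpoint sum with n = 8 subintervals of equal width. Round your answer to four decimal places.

11.8970

Δt = (3 − (-2.5))/8 = 0.6875.
Midpoints: -2.15625, -1.46875, -0.78125, -0.09375, 0.59375, 1.28125, 1.96875, 2.65625.
f(-2.15625) ≈ 8.6387, f(-1.46875) ≈ 4.3438, f(-0.78125) ≈ 2.1842, f(-0.09375) ≈ 1.0983, f(0.59375) ≈ 0.5523, f(1.28125) ≈ 0.2777, f(1.96875) ≈ 0.1396, f(2.65625) ≈ 0.0702.
Sum = Δt · [f(-2.15625) + f(-1.46875) + f(-0.78125) + ...].
Sum ≈ 11.8970.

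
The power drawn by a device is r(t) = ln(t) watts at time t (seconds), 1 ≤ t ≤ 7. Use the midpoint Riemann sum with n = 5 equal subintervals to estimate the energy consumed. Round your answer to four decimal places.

Δt = (7 − 1)/5 = 1.2.
Midpoints: 1.6, 2.8, 4, 5.2, 6.4.
r(1.6) ≈ 0.4700, r(2.8) ≈ 1.0296, r(4) ≈ 1.3863, r(5.2) ≈ 1.6487, r(6.4) ≈ 1.8563.
Sum = Δt · [r(1.6) + r(2.8) + r(4) + r(5.2) + r(6.4)].
Sum ≈ 7.6690.

7.6690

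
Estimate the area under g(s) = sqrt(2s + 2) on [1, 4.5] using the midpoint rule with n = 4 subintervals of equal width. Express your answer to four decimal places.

Δs = (4.5 − 1)/4 = 0.875.
Midpoints: 1.4375, 2.3125, 3.1875, 4.0625.
g(1.4375) ≈ 2.2079, g(2.3125) ≈ 2.5739, g(3.1875) ≈ 2.8940, g(4.0625) ≈ 3.1820.
Sum = Δs · [g(1.4375) + g(2.3125) + g(3.1875) + g(4.0625)].
Sum ≈ 9.5006.

9.5006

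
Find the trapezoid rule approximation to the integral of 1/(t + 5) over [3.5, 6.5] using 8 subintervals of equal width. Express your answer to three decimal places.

0.302

Δt = (6.5 − 3.5)/8 = 0.375.
f(3.5) = 2/17, f(3.875) = 8/71, f(4.25) = 4/37, f(4.625) = 8/77, f(5) = 0.1, f(5.375) = 8/83, f(5.75) = 4/43, f(6.125) = 8/89, f(6.5) = 2/23.
T_8 = (Δt/2)·[f(t_0) + 2f(t_1) + ... + 2f(t_{7}) + f(t_8)].
Sum ≈ 0.302.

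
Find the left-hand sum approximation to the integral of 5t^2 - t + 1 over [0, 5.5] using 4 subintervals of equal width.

176.12890625

Δt = (5.5 − 0)/4 = 1.375.
Left endpoints: 0, 1.375, 2.75, 4.125.
f(0) = 1, f(1.375) = 9.078125, f(2.75) = 36.0625, f(4.125) = 81.953125.
Sum = Δt · [f(0) + f(1.375) + f(2.75) + f(4.125)].
Sum = 176.12890625.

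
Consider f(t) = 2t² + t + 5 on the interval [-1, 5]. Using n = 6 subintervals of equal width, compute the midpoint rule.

Δt = (5 − (-1))/6 = 1.
Midpoints: -0.5, 0.5, 1.5, 2.5, 3.5, 4.5.
f(-0.5) = 5, f(0.5) = 6, f(1.5) = 11, f(2.5) = 20, f(3.5) = 33, f(4.5) = 50.
Sum = Δt · [f(-0.5) + f(0.5) + f(1.5) + ...].
Sum = 125.

125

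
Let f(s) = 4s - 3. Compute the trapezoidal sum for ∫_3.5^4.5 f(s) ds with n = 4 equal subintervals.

13

Δs = (4.5 − 3.5)/4 = 0.25.
f(3.5) = 11, f(3.75) = 12, f(4) = 13, f(4.25) = 14, f(4.5) = 15.
T_4 = (Δs/2)·[f(s_0) + 2f(s_1) + 2f(s_2) + 2f(s_3) + f(s_4)].
Sum = 13.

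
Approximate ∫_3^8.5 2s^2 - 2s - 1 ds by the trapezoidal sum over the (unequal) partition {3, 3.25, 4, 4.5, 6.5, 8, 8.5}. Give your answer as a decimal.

Subinterval widths: 0.25, 0.75, 0.5, 2, 1.5, 0.5.
f(3) = 11, f(3.25) = 13.625, f(4) = 23, f(4.5) = 30.5, f(6.5) = 70.5, f(8) = 111, f(8.5) = 126.5.
On each subinterval the trapezoid contributes (Δs_i/2)·[f(s_{i-1}) + f(s_i)].
Sum = 326.6875.

326.6875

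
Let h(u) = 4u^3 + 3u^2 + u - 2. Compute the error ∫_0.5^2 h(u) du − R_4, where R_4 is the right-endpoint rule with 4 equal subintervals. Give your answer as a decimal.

Exact integral: ∫_0.5^2 h(u) du = 22.6875.
R_4 = 31.6171875.
Error = 22.6875 − 31.6171875 = -8.9296875.

-8.9296875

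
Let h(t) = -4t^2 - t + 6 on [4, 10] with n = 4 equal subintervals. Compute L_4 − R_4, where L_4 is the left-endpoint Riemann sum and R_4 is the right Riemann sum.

L_4 = -1006.5.
R_4 = -1519.5.
L_4 − R_4 = 513.

513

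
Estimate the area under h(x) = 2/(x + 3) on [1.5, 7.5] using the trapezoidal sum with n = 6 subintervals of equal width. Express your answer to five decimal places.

Δx = (7.5 − 1.5)/6 = 1.
h(1.5) = 4/9, h(2.5) = 4/11, h(3.5) = 4/13, h(4.5) = 4/15, h(5.5) = 4/17, h(6.5) = 4/19, h(7.5) = 4/21.
T_6 = (Δx/2)·[h(x_0) + 2h(x_1) + ... + 2h(x_{5}) + h(x_6)].
Sum ≈ 1.70128.

1.70128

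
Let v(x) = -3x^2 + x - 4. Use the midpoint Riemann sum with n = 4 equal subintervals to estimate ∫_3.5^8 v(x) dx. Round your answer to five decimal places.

-459.82617

Δx = (8 − 3.5)/4 = 1.125.
Midpoints: 4.0625, 5.1875, 6.3125, 7.4375.
v(4.0625) = -49.44921875, v(5.1875) = -79.54296875, v(6.3125) = -117.23046875, v(7.4375) = -162.51171875.
Sum = Δx · [v(4.0625) + v(5.1875) + v(6.3125) + v(7.4375)].
Sum ≈ -459.82617.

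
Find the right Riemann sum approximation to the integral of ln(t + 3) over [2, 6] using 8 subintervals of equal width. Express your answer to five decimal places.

7.87293

Δt = (6 − 2)/8 = 0.5.
Right endpoints: 2.5, 3, 3.5, 4, 4.5, 5, 5.5, 6.
f(2.5) ≈ 1.70475, f(3) ≈ 1.79176, f(3.5) ≈ 1.87180, f(4) ≈ 1.94591, f(4.5) ≈ 2.01490, f(5) ≈ 2.07944, f(5.5) ≈ 2.14007, f(6) ≈ 2.19722.
Sum = Δt · [f(2.5) + f(3) + f(3.5) + ...].
Sum ≈ 7.87293.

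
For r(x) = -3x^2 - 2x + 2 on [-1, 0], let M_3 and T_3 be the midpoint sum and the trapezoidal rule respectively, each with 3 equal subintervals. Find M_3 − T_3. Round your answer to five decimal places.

0.08333

M_3 ≈ 2.0277778.
T_3 ≈ 1.9444444.
M_3 − T_3 ≈ 0.08333.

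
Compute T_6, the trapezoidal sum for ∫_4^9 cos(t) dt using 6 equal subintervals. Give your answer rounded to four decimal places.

1.1005

Δt = (9 − 4)/6 = 5/6.
f(4) ≈ -0.6536, f(29/6) ≈ 0.1206, f(17/3) ≈ 0.8159, f(6.5) ≈ 0.9766, f(22/3) ≈ 0.4974, f(49/6) ≈ -0.3076, f(9) ≈ -0.9111.
T_6 = (Δt/2)·[f(t_0) + 2f(t_1) + ... + 2f(t_{5}) + f(t_6)].
Sum ≈ 1.1005.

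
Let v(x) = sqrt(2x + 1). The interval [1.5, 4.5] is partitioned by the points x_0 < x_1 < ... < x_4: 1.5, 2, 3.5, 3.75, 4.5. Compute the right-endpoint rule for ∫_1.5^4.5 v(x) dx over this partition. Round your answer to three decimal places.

Subinterval widths: 0.5, 1.5, 0.25, 0.75.
Right endpoints: 2, 3.5, 3.75, 4.5.
v(2) ≈ 2.236, v(3.5) ≈ 2.828, v(3.75) ≈ 2.915, v(4.5) ≈ 3.162.
Sum = Σ Δx_i · v(x_i).
Sum ≈ 8.461.

8.461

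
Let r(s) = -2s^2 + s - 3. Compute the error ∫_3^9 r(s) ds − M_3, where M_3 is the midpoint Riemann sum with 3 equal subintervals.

Exact integral: ∫_3^9 r(s) ds = -450.
M_3 = -446.
Error = -450 − (-446) = -4.

-4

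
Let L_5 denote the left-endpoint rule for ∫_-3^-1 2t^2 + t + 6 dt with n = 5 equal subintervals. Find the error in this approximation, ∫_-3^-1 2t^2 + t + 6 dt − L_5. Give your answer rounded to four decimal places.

Exact integral: ∫_-3^-1 f(t) dt ≈ 25.333333.
L_5 = 28.24.
Error ≈ 25.333333 − 28.24 ≈ -2.9067.

-2.9067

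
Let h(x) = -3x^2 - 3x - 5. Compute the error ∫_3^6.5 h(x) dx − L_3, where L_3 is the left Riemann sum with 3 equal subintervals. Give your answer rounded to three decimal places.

-61.931

Exact integral: ∫_3^6.5 h(x) dx = -315.
L_3 ≈ -253.06944.
Error ≈ -315 − (-253.06944) ≈ -61.931.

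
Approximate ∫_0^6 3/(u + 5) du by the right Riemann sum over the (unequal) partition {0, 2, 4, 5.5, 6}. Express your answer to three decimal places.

Subinterval widths: 2, 2, 1.5, 0.5.
Right endpoints: 2, 4, 5.5, 6.
f(2) = 3/7, f(4) = 1/3, f(5.5) = 2/7, f(6) = 3/11.
Sum = Σ Δu_i · f(u_i).
Sum ≈ 2.089.

2.089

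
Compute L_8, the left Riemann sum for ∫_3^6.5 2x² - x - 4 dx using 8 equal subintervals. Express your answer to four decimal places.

120.9004

Δx = (6.5 − 3)/8 = 0.4375.
Left endpoints: 3, 3.4375, 3.875, 4.3125, 4.75, 5.1875, 5.625, 6.0625.
f(3) = 11, f(3.4375) = 16.1953125, f(3.875) = 22.15625, f(4.3125) = 28.8828125, f(4.75) = 36.375, f(5.1875) = 44.6328125, f(5.625) = 53.65625, f(6.0625) = 63.4453125.
Sum = Δx · [f(3) + f(3.4375) + f(3.875) + ...].
Sum ≈ 120.9004.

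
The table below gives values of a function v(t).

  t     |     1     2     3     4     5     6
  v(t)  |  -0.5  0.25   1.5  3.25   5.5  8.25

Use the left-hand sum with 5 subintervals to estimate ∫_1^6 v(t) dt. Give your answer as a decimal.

Δt = 1.
Sum = 1·[(-0.5) + 0.25 + 1.5 + 3.25 + 5.5] = 10.

10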